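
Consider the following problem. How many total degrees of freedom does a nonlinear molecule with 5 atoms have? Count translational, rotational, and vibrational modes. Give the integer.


Step 1: Translational DOF = 3
Step 2: Rotational DOF (nonlinear) = 3
Step 3: Vibrational DOF = 3*5 - 6 = 9
Step 4: Total = 3 + 3 + 9 = 15

15


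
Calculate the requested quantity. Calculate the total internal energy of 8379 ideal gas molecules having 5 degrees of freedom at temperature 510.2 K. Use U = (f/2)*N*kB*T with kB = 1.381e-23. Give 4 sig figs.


Step 1: f/2 = 5/2 = 2.5
Step 2: N*kB*T = 8379*1.381e-23*510.2 = 5.904e-17
Step 3: U = 2.5 * 5.904e-17 = 1.476e-16 J

1.476e-16


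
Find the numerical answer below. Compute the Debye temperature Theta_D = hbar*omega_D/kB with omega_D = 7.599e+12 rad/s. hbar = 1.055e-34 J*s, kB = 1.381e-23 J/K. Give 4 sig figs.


Step 1: hbar*omega_D = 1.055e-34 * 7.599e+12 = 8.017e-22 J
Step 2: Theta_D = 8.017e-22 / 1.381e-23
Step 3: Theta_D = 58.05 K

58.05


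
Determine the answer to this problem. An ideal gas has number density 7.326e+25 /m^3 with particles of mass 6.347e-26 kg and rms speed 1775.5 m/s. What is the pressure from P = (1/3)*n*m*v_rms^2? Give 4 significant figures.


Step 1: v_rms^2 = 1775.5^2 = 3.152e+06
Step 2: n*m = 7.326e+25*6.347e-26 = 4.65
Step 3: P = (1/3)*4.65*3.152e+06 = 4.886e+06 Pa

4.886e+06


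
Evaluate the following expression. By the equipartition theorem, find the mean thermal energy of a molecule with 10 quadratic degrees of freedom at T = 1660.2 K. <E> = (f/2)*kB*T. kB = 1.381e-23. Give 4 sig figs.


Step 1: f/2 = 10/2 = 5
Step 2: kB*T = 1.381e-23 * 1660.2 = 2.293e-20
Step 3: <E> = 5 * 2.293e-20 = 1.146e-19 J

1.146e-19


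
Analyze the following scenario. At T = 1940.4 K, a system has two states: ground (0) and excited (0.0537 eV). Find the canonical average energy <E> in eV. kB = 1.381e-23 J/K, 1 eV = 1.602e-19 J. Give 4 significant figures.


Step 1: beta*E = 0.0537*1.602e-19/(1.381e-23*1940.4) = 0.321
Step 2: exp(-beta*E) = 0.7254
Step 3: <E> = 0.0537*0.7254/(1+0.7254) = 0.02258 eV

0.02258


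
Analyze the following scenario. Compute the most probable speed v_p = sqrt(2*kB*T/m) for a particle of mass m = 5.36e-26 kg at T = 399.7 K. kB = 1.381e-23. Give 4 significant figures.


Step 1: Numerator = 2*kB*T = 2*1.381e-23*399.7 = 1.104e-20
Step 2: Ratio = 1.104e-20 / 5.36e-26 = 2.06e+05
Step 3: v_p = sqrt(2.06e+05) = 453.8 m/s

453.8


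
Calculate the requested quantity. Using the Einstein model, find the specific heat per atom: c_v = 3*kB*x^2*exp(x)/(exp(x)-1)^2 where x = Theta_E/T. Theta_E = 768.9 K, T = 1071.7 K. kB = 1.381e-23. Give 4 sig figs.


Step 1: x = Theta_E/T = 768.9/1071.7 = 0.7175
Step 2: x^2 = 0.5147
Step 3: exp(x) = 2.049
Step 4: c_v = 3*1.381e-23*0.5147*2.049/(2.049-1)^2 = 3.97e-23

3.97e-23


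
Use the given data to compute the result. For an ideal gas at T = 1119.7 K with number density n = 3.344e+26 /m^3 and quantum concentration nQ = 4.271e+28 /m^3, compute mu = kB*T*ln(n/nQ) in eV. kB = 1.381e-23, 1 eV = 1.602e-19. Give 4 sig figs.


Step 1: n/nQ = 3.344e+26/4.271e+28 = 0.00783
Step 2: ln(n/nQ) = -4.85
Step 3: mu = kB*T*ln(n/nQ) = 1.546e-20*-4.85 = -7.499e-20 J
Step 4: Convert to eV: -7.499e-20/1.602e-19 = -0.4681 eV

-0.4681


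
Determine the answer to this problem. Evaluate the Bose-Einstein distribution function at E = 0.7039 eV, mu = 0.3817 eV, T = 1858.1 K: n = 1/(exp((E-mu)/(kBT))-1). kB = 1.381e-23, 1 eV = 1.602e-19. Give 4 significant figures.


Step 1: (E - mu) = 0.3222 eV
Step 2: x = (E-mu)*eV/(kB*T) = 0.3222*1.602e-19/(1.381e-23*1858.1) = 2.012
Step 3: exp(x) = 7.475
Step 4: n = 1/(exp(x)-1) = 0.1544

0.1544


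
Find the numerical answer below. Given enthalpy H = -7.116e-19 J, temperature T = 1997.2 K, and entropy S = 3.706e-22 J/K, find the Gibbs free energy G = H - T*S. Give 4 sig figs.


Step 1: T*S = 1997.2 * 3.706e-22 = 7.402e-19 J
Step 2: G = H - T*S = -7.116e-19 - 7.402e-19
Step 3: G = -1.452e-18 J

-1.452e-18


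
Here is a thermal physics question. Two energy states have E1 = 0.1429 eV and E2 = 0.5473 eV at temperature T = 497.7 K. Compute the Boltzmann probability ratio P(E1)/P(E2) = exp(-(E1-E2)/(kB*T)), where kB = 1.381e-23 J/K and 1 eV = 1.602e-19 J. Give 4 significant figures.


Step 1: Compute energy difference dE = E1 - E2 = 0.1429 - 0.5473 = -0.4044 eV
Step 2: Convert to Joules: dE_J = -0.4044 * 1.602e-19 = -6.478e-20 J
Step 3: Compute exponent = -dE_J / (kB * T) = -(-6.478e-20) / (1.381e-23 * 497.7) = 9.426
Step 4: P(E1)/P(E2) = exp(9.426) = 1.24e+04

1.24e+04


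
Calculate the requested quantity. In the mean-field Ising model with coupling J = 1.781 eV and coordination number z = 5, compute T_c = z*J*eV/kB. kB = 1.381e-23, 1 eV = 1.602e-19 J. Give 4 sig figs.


Step 1: z*J = 5*1.781 = 8.905 eV
Step 2: Convert to Joules: 8.905*1.602e-19 = 1.427e-18 J
Step 3: T_c = 1.427e-18 / 1.381e-23 = 1.033e+05 K

1.033e+05


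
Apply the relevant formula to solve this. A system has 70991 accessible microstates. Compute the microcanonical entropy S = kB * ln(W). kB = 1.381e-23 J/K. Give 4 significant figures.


Step 1: ln(W) = ln(70991) = 11.17
Step 2: S = kB * ln(W) = 1.381e-23 * 11.17
Step 3: S = 1.543e-22 J/K

1.543e-22


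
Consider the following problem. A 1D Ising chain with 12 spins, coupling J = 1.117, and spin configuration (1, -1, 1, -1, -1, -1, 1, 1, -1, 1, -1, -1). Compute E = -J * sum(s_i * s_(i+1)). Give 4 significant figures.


Step 1: Nearest-neighbor products: -1, -1, -1, 1, 1, -1, 1, -1, -1, -1, 1
Step 2: Sum of products = -3
Step 3: E = -1.117 * -3 = 3.351

3.351


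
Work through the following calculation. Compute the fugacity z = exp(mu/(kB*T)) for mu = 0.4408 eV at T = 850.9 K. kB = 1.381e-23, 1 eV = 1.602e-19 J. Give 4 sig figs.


Step 1: Convert mu to Joules: 0.4408*1.602e-19 = 7.062e-20 J
Step 2: kB*T = 1.381e-23*850.9 = 1.175e-20 J
Step 3: mu/(kB*T) = 6.009
Step 4: z = exp(6.009) = 407.2

407.2


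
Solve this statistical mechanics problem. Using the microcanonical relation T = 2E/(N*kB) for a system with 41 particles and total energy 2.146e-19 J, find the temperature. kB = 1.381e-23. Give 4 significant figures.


Step 1: Numerator = 2*E = 2*2.146e-19 = 4.292e-19 J
Step 2: Denominator = N*kB = 41*1.381e-23 = 5.662e-22
Step 3: T = 4.292e-19 / 5.662e-22 = 758 K

758


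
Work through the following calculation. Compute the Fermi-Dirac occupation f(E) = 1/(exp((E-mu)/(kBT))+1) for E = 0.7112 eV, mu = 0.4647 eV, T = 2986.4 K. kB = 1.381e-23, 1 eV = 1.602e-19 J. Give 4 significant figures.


Step 1: (E - mu) = 0.7112 - 0.4647 = 0.2465 eV
Step 2: Convert: (E-mu)*eV = 3.949e-20 J
Step 3: x = (E-mu)*eV/(kB*T) = 0.9575
Step 4: f = 1/(exp(0.9575)+1) = 0.2774

0.2774


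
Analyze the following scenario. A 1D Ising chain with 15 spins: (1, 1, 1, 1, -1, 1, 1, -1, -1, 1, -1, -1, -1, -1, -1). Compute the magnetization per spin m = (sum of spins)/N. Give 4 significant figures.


Step 1: Count up spins (+1): 7, down spins (-1): 8
Step 2: Total magnetization M = 7 - 8 = -1
Step 3: m = M/N = -1/15 = -0.06667

-0.06667


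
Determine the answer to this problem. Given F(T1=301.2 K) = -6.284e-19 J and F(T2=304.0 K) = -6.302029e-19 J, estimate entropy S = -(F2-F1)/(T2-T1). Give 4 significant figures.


Step 1: dF = F2 - F1 = -6.302029e-19 - (-6.284e-19) = -1.8029e-21 J
Step 2: dT = T2 - T1 = 304.0 - 301.2 = 2.8 K
Step 3: S = -dF/dT = -(-1.8029e-21)/2.8 = 6.439e-22 J/K

6.439e-22


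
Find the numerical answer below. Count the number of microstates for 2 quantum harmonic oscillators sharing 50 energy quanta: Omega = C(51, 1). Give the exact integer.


Step 1: Use binomial coefficient C(51, 1)
Step 2: Numerator = 51! / 50!
Step 3: Denominator = 1!
Step 4: Omega = 51

51


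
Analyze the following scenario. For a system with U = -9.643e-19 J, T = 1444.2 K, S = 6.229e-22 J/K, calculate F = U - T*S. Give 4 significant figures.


Step 1: T*S = 1444.2 * 6.229e-22 = 8.996e-19 J
Step 2: F = U - T*S = -9.643e-19 - 8.996e-19
Step 3: F = -1.864e-18 J

-1.864e-18


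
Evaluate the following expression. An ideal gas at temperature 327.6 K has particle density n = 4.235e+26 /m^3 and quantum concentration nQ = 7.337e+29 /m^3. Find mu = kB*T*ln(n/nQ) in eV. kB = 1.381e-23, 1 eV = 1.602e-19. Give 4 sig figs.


Step 1: n/nQ = 4.235e+26/7.337e+29 = 0.0005772
Step 2: ln(n/nQ) = -7.457
Step 3: mu = kB*T*ln(n/nQ) = 4.524e-21*-7.457 = -3.374e-20 J
Step 4: Convert to eV: -3.374e-20/1.602e-19 = -0.2106 eV

-0.2106


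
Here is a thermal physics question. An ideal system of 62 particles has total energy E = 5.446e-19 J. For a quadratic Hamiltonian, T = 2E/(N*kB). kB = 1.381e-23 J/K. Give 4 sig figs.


Step 1: Numerator = 2*E = 2*5.446e-19 = 1.089e-18 J
Step 2: Denominator = N*kB = 62*1.381e-23 = 8.562e-22
Step 3: T = 1.089e-18 / 8.562e-22 = 1272 K

1272


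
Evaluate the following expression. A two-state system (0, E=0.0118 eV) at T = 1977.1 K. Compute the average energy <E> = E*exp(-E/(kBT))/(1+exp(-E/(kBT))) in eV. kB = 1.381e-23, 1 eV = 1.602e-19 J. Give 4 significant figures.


Step 1: beta*E = 0.0118*1.602e-19/(1.381e-23*1977.1) = 0.06923
Step 2: exp(-beta*E) = 0.9331
Step 3: <E> = 0.0118*0.9331/(1+0.9331) = 0.005696 eV

0.005696


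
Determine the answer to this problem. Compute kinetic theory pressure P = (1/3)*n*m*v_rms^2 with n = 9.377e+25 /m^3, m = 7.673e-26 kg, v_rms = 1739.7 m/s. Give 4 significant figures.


Step 1: v_rms^2 = 1739.7^2 = 3.027e+06
Step 2: n*m = 9.377e+25*7.673e-26 = 7.195
Step 3: P = (1/3)*7.195*3.027e+06 = 7.259e+06 Pa

7.259e+06


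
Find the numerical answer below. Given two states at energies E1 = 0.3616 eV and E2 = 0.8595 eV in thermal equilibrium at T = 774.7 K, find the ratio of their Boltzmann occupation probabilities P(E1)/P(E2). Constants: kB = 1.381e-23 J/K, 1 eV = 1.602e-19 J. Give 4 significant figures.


Step 1: Compute energy difference dE = E1 - E2 = 0.3616 - 0.8595 = -0.4979 eV
Step 2: Convert to Joules: dE_J = -0.4979 * 1.602e-19 = -7.976e-20 J
Step 3: Compute exponent = -dE_J / (kB * T) = -(-7.976e-20) / (1.381e-23 * 774.7) = 7.456
Step 4: P(E1)/P(E2) = exp(7.456) = 1729

1729


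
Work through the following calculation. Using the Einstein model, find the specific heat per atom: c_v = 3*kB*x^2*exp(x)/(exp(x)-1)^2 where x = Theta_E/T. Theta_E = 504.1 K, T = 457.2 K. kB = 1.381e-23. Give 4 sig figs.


Step 1: x = Theta_E/T = 504.1/457.2 = 1.103
Step 2: x^2 = 1.216
Step 3: exp(x) = 3.012
Step 4: c_v = 3*1.381e-23*1.216*3.012/(3.012-1)^2 = 3.748e-23

3.748e-23


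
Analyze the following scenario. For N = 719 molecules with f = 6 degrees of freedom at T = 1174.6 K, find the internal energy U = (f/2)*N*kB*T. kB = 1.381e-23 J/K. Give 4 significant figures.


Step 1: f/2 = 6/2 = 3.0
Step 2: N*kB*T = 719*1.381e-23*1174.6 = 1.166e-17
Step 3: U = 3.0 * 1.166e-17 = 3.499e-17 J

3.499e-17


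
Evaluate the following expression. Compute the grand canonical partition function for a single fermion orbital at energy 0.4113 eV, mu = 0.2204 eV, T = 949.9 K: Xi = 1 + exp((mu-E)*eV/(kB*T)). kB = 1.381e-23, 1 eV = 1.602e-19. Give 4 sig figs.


Step 1: (mu - E) = 0.2204 - 0.4113 = -0.1909 eV
Step 2: x = (mu-E)*eV/(kB*T) = -0.1909*1.602e-19/(1.381e-23*949.9) = -2.331
Step 3: exp(x) = 0.09717
Step 4: Xi = 1 + 0.09717 = 1.097

1.097


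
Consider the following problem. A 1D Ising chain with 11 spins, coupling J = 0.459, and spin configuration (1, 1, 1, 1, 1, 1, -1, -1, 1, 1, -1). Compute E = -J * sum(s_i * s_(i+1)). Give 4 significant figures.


Step 1: Nearest-neighbor products: 1, 1, 1, 1, 1, -1, 1, -1, 1, -1
Step 2: Sum of products = 4
Step 3: E = -0.459 * 4 = -1.836

-1.836


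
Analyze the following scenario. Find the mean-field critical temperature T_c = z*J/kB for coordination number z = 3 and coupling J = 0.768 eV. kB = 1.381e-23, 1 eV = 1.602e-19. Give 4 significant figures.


Step 1: z*J = 3*0.768 = 2.304 eV
Step 2: Convert to Joules: 2.304*1.602e-19 = 3.691e-19 J
Step 3: T_c = 3.691e-19 / 1.381e-23 = 2.673e+04 K

2.673e+04


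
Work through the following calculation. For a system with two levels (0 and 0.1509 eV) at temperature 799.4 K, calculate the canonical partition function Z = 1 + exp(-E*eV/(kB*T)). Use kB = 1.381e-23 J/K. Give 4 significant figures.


Step 1: Compute beta*E = E*eV/(kB*T) = 0.1509*1.602e-19/(1.381e-23*799.4) = 2.19
Step 2: exp(-beta*E) = exp(-2.19) = 0.1119
Step 3: Z = 1 + 0.1119 = 1.112

1.112


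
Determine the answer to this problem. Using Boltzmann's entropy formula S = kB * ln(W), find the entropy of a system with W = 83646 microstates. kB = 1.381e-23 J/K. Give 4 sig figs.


Step 1: ln(W) = ln(83646) = 11.33
Step 2: S = kB * ln(W) = 1.381e-23 * 11.33
Step 3: S = 1.565e-22 J/K

1.565e-22


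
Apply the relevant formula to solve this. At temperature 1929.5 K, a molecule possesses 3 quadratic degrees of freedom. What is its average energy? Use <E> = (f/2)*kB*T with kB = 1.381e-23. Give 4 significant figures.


Step 1: f/2 = 3/2 = 1.5
Step 2: kB*T = 1.381e-23 * 1929.5 = 2.665e-20
Step 3: <E> = 1.5 * 2.665e-20 = 3.997e-20 J

3.997e-20


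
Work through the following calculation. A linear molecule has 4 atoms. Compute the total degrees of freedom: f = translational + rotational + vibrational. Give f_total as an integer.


Step 1: Translational DOF = 3
Step 2: Rotational DOF (linear) = 2
Step 3: Vibrational DOF = 3*4 - 5 = 7
Step 4: Total = 3 + 2 + 7 = 12

12


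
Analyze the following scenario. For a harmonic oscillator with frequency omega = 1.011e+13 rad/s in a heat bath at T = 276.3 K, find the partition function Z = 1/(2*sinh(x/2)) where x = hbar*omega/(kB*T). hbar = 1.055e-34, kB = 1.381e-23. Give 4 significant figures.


Step 1: Compute x = hbar*omega/(kB*T) = 1.055e-34*1.011e+13/(1.381e-23*276.3) = 0.2795
Step 2: x/2 = 0.1398
Step 3: sinh(x/2) = 0.1402
Step 4: Z = 1/(2*0.1402) = 3.566

3.566


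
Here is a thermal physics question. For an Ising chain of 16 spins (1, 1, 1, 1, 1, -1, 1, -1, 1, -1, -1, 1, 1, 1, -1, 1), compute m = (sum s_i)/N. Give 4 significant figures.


Step 1: Count up spins (+1): 11, down spins (-1): 5
Step 2: Total magnetization M = 11 - 5 = 6
Step 3: m = M/N = 6/16 = 0.375

0.375


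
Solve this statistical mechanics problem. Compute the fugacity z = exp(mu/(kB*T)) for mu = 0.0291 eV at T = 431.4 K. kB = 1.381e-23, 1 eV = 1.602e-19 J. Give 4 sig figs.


Step 1: Convert mu to Joules: 0.0291*1.602e-19 = 4.662e-21 J
Step 2: kB*T = 1.381e-23*431.4 = 5.958e-21 J
Step 3: mu/(kB*T) = 0.7825
Step 4: z = exp(0.7825) = 2.187

2.187


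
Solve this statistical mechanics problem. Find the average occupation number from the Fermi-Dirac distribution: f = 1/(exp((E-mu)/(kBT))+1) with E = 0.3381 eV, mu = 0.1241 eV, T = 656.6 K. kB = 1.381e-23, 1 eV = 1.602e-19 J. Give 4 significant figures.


Step 1: (E - mu) = 0.3381 - 0.1241 = 0.214 eV
Step 2: Convert: (E-mu)*eV = 3.428e-20 J
Step 3: x = (E-mu)*eV/(kB*T) = 3.781
Step 4: f = 1/(exp(3.781)+1) = 0.0223

0.0223


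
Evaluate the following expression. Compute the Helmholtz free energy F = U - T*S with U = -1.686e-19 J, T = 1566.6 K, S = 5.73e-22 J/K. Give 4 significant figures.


Step 1: T*S = 1566.6 * 5.73e-22 = 8.977e-19 J
Step 2: F = U - T*S = -1.686e-19 - 8.977e-19
Step 3: F = -1.066e-18 J

-1.066e-18


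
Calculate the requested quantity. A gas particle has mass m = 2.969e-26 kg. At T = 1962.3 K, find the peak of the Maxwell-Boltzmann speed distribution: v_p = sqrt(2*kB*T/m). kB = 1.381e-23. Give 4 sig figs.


Step 1: Numerator = 2*kB*T = 2*1.381e-23*1962.3 = 5.42e-20
Step 2: Ratio = 5.42e-20 / 2.969e-26 = 1.825e+06
Step 3: v_p = sqrt(1.825e+06) = 1351 m/s

1351


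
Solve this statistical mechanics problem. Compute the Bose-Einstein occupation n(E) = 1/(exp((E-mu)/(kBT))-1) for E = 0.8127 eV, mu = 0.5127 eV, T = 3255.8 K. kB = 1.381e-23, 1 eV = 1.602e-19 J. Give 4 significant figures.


Step 1: (E - mu) = 0.3 eV
Step 2: x = (E-mu)*eV/(kB*T) = 0.3*1.602e-19/(1.381e-23*3255.8) = 1.069
Step 3: exp(x) = 2.912
Step 4: n = 1/(exp(x)-1) = 0.523

0.523


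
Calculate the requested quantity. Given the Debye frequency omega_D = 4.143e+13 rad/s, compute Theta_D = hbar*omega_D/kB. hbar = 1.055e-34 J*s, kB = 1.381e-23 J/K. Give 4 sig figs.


Step 1: hbar*omega_D = 1.055e-34 * 4.143e+13 = 4.371e-21 J
Step 2: Theta_D = 4.371e-21 / 1.381e-23
Step 3: Theta_D = 316.5 K

316.5


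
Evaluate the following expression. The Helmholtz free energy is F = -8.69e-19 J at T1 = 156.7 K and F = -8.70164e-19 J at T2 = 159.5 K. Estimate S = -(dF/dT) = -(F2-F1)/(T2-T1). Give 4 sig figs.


Step 1: dF = F2 - F1 = -8.70164e-19 - (-8.69e-19) = -1.164e-21 J
Step 2: dT = T2 - T1 = 159.5 - 156.7 = 2.8 K
Step 3: S = -dF/dT = -(-1.164e-21)/2.8 = 4.157e-22 J/K

4.157e-22


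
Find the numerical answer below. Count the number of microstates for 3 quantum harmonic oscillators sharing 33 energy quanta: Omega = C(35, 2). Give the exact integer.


Step 1: Use binomial coefficient C(35, 2)
Step 2: Numerator = 35! / 33!
Step 3: Denominator = 2!
Step 4: Omega = 595

595


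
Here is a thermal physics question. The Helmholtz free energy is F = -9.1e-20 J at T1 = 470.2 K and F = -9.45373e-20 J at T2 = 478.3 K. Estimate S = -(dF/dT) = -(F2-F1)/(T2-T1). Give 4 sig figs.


Step 1: dF = F2 - F1 = -9.45373e-20 - (-9.1e-20) = -3.5373e-21 J
Step 2: dT = T2 - T1 = 478.3 - 470.2 = 8.1 K
Step 3: S = -dF/dT = -(-3.5373e-21)/8.1 = 4.367e-22 J/K

4.367e-22


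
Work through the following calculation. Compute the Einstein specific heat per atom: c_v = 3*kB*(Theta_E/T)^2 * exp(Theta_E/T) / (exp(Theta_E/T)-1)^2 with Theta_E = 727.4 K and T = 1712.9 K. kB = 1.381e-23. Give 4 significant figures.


Step 1: x = Theta_E/T = 727.4/1712.9 = 0.4247
Step 2: x^2 = 0.1803
Step 3: exp(x) = 1.529
Step 4: c_v = 3*1.381e-23*0.1803*1.529/(1.529-1)^2 = 4.081e-23

4.081e-23


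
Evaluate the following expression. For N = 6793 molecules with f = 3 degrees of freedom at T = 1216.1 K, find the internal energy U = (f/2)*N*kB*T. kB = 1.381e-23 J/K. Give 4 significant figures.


Step 1: f/2 = 3/2 = 1.5
Step 2: N*kB*T = 6793*1.381e-23*1216.1 = 1.141e-16
Step 3: U = 1.5 * 1.141e-16 = 1.711e-16 J

1.711e-16


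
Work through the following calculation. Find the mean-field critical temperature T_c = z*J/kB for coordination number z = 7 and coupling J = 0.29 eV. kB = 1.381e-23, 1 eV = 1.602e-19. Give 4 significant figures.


Step 1: z*J = 7*0.29 = 2.03 eV
Step 2: Convert to Joules: 2.03*1.602e-19 = 3.252e-19 J
Step 3: T_c = 3.252e-19 / 1.381e-23 = 2.355e+04 K

2.355e+04


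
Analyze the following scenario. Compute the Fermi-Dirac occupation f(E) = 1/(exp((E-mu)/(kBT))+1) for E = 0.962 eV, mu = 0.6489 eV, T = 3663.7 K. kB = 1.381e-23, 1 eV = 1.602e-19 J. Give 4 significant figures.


Step 1: (E - mu) = 0.962 - 0.6489 = 0.3131 eV
Step 2: Convert: (E-mu)*eV = 5.016e-20 J
Step 3: x = (E-mu)*eV/(kB*T) = 0.9914
Step 4: f = 1/(exp(0.9914)+1) = 0.2706

0.2706


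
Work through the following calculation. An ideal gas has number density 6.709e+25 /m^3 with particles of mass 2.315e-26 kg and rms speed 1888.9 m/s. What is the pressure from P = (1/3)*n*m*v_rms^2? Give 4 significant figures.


Step 1: v_rms^2 = 1888.9^2 = 3.568e+06
Step 2: n*m = 6.709e+25*2.315e-26 = 1.553
Step 3: P = (1/3)*1.553*3.568e+06 = 1.847e+06 Pa

1.847e+06


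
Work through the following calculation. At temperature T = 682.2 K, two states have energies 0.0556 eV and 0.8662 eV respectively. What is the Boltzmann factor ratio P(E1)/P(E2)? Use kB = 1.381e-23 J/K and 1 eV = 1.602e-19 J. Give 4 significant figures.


Step 1: Compute energy difference dE = E1 - E2 = 0.0556 - 0.8662 = -0.8106 eV
Step 2: Convert to Joules: dE_J = -0.8106 * 1.602e-19 = -1.299e-19 J
Step 3: Compute exponent = -dE_J / (kB * T) = -(-1.299e-19) / (1.381e-23 * 682.2) = 13.78
Step 4: P(E1)/P(E2) = exp(13.78) = 9.686e+05

9.686e+05


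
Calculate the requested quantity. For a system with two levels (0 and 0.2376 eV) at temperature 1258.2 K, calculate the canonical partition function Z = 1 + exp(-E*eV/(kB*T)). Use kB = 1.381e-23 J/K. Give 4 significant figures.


Step 1: Compute beta*E = E*eV/(kB*T) = 0.2376*1.602e-19/(1.381e-23*1258.2) = 2.191
Step 2: exp(-beta*E) = exp(-2.191) = 0.1118
Step 3: Z = 1 + 0.1118 = 1.112

1.112


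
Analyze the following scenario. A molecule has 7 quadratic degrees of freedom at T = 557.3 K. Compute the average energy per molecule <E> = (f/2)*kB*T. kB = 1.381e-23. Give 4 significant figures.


Step 1: f/2 = 7/2 = 3.5
Step 2: kB*T = 1.381e-23 * 557.3 = 7.696e-21
Step 3: <E> = 3.5 * 7.696e-21 = 2.694e-20 J

2.694e-20


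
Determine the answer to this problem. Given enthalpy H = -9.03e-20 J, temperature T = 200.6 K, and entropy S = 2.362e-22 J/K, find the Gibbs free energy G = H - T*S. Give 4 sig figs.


Step 1: T*S = 200.6 * 2.362e-22 = 4.738e-20 J
Step 2: G = H - T*S = -9.03e-20 - 4.738e-20
Step 3: G = -1.377e-19 J

-1.377e-19


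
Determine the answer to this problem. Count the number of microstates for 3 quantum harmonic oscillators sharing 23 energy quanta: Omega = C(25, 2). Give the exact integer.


Step 1: Use binomial coefficient C(25, 2)
Step 2: Numerator = 25! / 23!
Step 3: Denominator = 2!
Step 4: Omega = 300

300


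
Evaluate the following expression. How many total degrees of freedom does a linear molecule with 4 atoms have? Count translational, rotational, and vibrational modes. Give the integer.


Step 1: Translational DOF = 3
Step 2: Rotational DOF (linear) = 2
Step 3: Vibrational DOF = 3*4 - 5 = 7
Step 4: Total = 3 + 2 + 7 = 12

12


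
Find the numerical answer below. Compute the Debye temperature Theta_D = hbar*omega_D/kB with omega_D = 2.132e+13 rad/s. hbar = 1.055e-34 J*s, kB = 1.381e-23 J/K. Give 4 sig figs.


Step 1: hbar*omega_D = 1.055e-34 * 2.132e+13 = 2.249e-21 J
Step 2: Theta_D = 2.249e-21 / 1.381e-23
Step 3: Theta_D = 162.9 K

162.9


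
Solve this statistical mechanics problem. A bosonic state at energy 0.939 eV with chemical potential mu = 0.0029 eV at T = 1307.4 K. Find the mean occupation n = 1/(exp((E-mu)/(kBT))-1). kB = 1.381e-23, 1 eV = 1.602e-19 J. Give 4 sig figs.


Step 1: (E - mu) = 0.9361 eV
Step 2: x = (E-mu)*eV/(kB*T) = 0.9361*1.602e-19/(1.381e-23*1307.4) = 8.306
Step 3: exp(x) = 4047
Step 4: n = 1/(exp(x)-1) = 0.0002471

0.0002471


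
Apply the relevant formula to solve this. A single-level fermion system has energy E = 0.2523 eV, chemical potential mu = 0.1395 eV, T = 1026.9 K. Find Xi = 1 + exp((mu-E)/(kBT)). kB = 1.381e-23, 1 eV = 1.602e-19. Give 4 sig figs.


Step 1: (mu - E) = 0.1395 - 0.2523 = -0.1128 eV
Step 2: x = (mu-E)*eV/(kB*T) = -0.1128*1.602e-19/(1.381e-23*1026.9) = -1.274
Step 3: exp(x) = 0.2796
Step 4: Xi = 1 + 0.2796 = 1.28

1.28


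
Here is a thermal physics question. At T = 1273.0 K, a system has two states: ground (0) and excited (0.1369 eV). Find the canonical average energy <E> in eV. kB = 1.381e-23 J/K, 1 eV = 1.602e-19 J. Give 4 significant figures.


Step 1: beta*E = 0.1369*1.602e-19/(1.381e-23*1273.0) = 1.248
Step 2: exp(-beta*E) = 0.2872
Step 3: <E> = 0.1369*0.2872/(1+0.2872) = 0.03055 eV

0.03055


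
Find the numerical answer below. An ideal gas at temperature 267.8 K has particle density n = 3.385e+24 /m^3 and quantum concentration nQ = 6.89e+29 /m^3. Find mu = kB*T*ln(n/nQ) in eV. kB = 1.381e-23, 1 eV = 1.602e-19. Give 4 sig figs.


Step 1: n/nQ = 3.385e+24/6.89e+29 = 4.913e-06
Step 2: ln(n/nQ) = -12.22
Step 3: mu = kB*T*ln(n/nQ) = 3.698e-21*-12.22 = -4.521e-20 J
Step 4: Convert to eV: -4.521e-20/1.602e-19 = -0.2822 eV

-0.2822


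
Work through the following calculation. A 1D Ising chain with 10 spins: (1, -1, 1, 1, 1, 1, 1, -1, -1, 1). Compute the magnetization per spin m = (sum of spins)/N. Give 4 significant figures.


Step 1: Count up spins (+1): 7, down spins (-1): 3
Step 2: Total magnetization M = 7 - 3 = 4
Step 3: m = M/N = 4/10 = 0.4

0.4


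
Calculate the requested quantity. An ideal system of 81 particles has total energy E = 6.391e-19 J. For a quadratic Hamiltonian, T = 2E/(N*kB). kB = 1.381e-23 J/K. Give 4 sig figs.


Step 1: Numerator = 2*E = 2*6.391e-19 = 1.278e-18 J
Step 2: Denominator = N*kB = 81*1.381e-23 = 1.119e-21
Step 3: T = 1.278e-18 / 1.119e-21 = 1143 K

1143


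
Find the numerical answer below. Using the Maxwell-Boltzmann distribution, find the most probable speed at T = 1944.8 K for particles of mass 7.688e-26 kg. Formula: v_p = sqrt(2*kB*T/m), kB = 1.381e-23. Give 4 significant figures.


Step 1: Numerator = 2*kB*T = 2*1.381e-23*1944.8 = 5.372e-20
Step 2: Ratio = 5.372e-20 / 7.688e-26 = 6.987e+05
Step 3: v_p = sqrt(6.987e+05) = 835.9 m/s

835.9


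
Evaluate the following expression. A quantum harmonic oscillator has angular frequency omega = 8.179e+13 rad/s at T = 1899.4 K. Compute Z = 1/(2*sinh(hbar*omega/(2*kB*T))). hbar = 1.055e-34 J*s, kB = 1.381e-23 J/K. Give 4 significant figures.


Step 1: Compute x = hbar*omega/(kB*T) = 1.055e-34*8.179e+13/(1.381e-23*1899.4) = 0.329
Step 2: x/2 = 0.1645
Step 3: sinh(x/2) = 0.1652
Step 4: Z = 1/(2*0.1652) = 3.026

3.026


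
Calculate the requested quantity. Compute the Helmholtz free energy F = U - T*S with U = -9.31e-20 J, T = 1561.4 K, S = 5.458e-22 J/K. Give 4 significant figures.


Step 1: T*S = 1561.4 * 5.458e-22 = 8.522e-19 J
Step 2: F = U - T*S = -9.31e-20 - 8.522e-19
Step 3: F = -9.453e-19 J

-9.453e-19


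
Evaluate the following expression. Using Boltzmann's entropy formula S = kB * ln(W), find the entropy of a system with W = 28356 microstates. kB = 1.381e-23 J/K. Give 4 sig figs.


Step 1: ln(W) = ln(28356) = 10.25
Step 2: S = kB * ln(W) = 1.381e-23 * 10.25
Step 3: S = 1.416e-22 J/K

1.416e-22


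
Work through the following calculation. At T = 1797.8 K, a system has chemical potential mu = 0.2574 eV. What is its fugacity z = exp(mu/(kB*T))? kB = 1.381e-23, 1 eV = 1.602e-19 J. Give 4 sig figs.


Step 1: Convert mu to Joules: 0.2574*1.602e-19 = 4.124e-20 J
Step 2: kB*T = 1.381e-23*1797.8 = 2.483e-20 J
Step 3: mu/(kB*T) = 1.661
Step 4: z = exp(1.661) = 5.264

5.264


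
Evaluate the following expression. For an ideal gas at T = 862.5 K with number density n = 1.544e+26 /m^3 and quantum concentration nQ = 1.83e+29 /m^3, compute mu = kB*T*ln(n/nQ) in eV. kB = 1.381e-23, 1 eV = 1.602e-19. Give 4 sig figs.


Step 1: n/nQ = 1.544e+26/1.83e+29 = 0.0008437
Step 2: ln(n/nQ) = -7.078
Step 3: mu = kB*T*ln(n/nQ) = 1.191e-20*-7.078 = -8.43e-20 J
Step 4: Convert to eV: -8.43e-20/1.602e-19 = -0.5262 eV

-0.5262


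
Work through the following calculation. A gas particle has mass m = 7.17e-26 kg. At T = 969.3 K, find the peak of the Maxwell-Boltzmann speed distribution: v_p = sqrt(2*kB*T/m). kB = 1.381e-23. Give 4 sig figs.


Step 1: Numerator = 2*kB*T = 2*1.381e-23*969.3 = 2.677e-20
Step 2: Ratio = 2.677e-20 / 7.17e-26 = 3.734e+05
Step 3: v_p = sqrt(3.734e+05) = 611.1 m/s

611.1


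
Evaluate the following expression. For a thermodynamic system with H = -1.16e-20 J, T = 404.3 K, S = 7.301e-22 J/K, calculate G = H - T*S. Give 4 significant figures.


Step 1: T*S = 404.3 * 7.301e-22 = 2.952e-19 J
Step 2: G = H - T*S = -1.16e-20 - 2.952e-19
Step 3: G = -3.068e-19 J

-3.068e-19


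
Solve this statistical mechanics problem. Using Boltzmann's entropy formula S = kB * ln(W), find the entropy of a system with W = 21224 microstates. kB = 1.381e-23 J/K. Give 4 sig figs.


Step 1: ln(W) = ln(21224) = 9.963
Step 2: S = kB * ln(W) = 1.381e-23 * 9.963
Step 3: S = 1.376e-22 J/K

1.376e-22


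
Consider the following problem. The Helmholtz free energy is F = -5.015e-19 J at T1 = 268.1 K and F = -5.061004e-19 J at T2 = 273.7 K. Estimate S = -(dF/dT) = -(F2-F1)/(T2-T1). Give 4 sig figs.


Step 1: dF = F2 - F1 = -5.061004e-19 - (-5.015e-19) = -4.6004e-21 J
Step 2: dT = T2 - T1 = 273.7 - 268.1 = 5.6 K
Step 3: S = -dF/dT = -(-4.6004e-21)/5.6 = 8.215e-22 J/K

8.215e-22


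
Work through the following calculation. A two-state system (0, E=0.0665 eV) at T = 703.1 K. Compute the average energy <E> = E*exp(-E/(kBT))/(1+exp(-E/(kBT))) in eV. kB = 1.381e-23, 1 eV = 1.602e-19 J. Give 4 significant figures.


Step 1: beta*E = 0.0665*1.602e-19/(1.381e-23*703.1) = 1.097
Step 2: exp(-beta*E) = 0.3338
Step 3: <E> = 0.0665*0.3338/(1+0.3338) = 0.01664 eV

0.01664


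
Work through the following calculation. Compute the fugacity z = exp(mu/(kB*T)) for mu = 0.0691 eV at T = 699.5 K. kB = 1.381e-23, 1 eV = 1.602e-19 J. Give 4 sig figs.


Step 1: Convert mu to Joules: 0.0691*1.602e-19 = 1.107e-20 J
Step 2: kB*T = 1.381e-23*699.5 = 9.66e-21 J
Step 3: mu/(kB*T) = 1.146
Step 4: z = exp(1.146) = 3.145

3.145


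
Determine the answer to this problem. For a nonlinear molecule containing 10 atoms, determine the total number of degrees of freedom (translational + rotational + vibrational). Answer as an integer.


Step 1: Translational DOF = 3
Step 2: Rotational DOF (nonlinear) = 3
Step 3: Vibrational DOF = 3*10 - 6 = 24
Step 4: Total = 3 + 3 + 24 = 30

30


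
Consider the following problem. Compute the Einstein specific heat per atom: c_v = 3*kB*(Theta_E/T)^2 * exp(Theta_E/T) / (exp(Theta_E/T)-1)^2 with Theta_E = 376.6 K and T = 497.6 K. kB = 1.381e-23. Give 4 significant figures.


Step 1: x = Theta_E/T = 376.6/497.6 = 0.7568
Step 2: x^2 = 0.5728
Step 3: exp(x) = 2.132
Step 4: c_v = 3*1.381e-23*0.5728*2.132/(2.132-1)^2 = 3.951e-23

3.951e-23


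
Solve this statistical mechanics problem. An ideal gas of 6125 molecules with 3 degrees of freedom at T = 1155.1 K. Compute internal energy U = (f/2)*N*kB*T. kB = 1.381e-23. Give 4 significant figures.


Step 1: f/2 = 3/2 = 1.5
Step 2: N*kB*T = 6125*1.381e-23*1155.1 = 9.771e-17
Step 3: U = 1.5 * 9.771e-17 = 1.466e-16 J

1.466e-16


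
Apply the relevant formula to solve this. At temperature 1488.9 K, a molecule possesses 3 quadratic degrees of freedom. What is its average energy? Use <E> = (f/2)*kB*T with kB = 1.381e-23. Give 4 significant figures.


Step 1: f/2 = 3/2 = 1.5
Step 2: kB*T = 1.381e-23 * 1488.9 = 2.056e-20
Step 3: <E> = 1.5 * 2.056e-20 = 3.084e-20 J

3.084e-20


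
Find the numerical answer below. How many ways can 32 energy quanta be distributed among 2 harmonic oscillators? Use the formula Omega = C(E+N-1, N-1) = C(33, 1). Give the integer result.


Step 1: Use binomial coefficient C(33, 1)
Step 2: Numerator = 33! / 32!
Step 3: Denominator = 1!
Step 4: Omega = 33

33


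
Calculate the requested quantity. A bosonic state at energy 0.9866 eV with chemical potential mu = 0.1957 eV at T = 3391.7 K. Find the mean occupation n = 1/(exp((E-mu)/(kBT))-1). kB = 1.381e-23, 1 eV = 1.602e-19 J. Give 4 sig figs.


Step 1: (E - mu) = 0.7909 eV
Step 2: x = (E-mu)*eV/(kB*T) = 0.7909*1.602e-19/(1.381e-23*3391.7) = 2.705
Step 3: exp(x) = 14.95
Step 4: n = 1/(exp(x)-1) = 0.07166

0.07166


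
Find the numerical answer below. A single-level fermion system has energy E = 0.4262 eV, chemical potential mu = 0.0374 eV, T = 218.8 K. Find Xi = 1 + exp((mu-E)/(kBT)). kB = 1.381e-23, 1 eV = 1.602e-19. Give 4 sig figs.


Step 1: (mu - E) = 0.0374 - 0.4262 = -0.3888 eV
Step 2: x = (mu-E)*eV/(kB*T) = -0.3888*1.602e-19/(1.381e-23*218.8) = -20.61
Step 3: exp(x) = 1.116e-09
Step 4: Xi = 1 + 1.116e-09 = 1

1


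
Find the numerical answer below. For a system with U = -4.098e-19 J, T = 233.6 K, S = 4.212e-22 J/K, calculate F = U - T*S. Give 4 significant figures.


Step 1: T*S = 233.6 * 4.212e-22 = 9.839e-20 J
Step 2: F = U - T*S = -4.098e-19 - 9.839e-20
Step 3: F = -5.082e-19 J

-5.082e-19


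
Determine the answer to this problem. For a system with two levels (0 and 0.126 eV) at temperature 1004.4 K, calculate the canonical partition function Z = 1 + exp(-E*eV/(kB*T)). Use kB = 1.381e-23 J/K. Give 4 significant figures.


Step 1: Compute beta*E = E*eV/(kB*T) = 0.126*1.602e-19/(1.381e-23*1004.4) = 1.455
Step 2: exp(-beta*E) = exp(-1.455) = 0.2333
Step 3: Z = 1 + 0.2333 = 1.233

1.233


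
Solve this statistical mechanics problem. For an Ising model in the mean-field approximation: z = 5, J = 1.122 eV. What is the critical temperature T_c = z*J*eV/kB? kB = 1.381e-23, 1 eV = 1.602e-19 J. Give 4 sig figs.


Step 1: z*J = 5*1.122 = 5.61 eV
Step 2: Convert to Joules: 5.61*1.602e-19 = 8.987e-19 J
Step 3: T_c = 8.987e-19 / 1.381e-23 = 6.508e+04 K

6.508e+04


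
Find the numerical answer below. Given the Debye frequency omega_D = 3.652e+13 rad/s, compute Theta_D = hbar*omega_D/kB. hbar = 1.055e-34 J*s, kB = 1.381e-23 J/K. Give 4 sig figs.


Step 1: hbar*omega_D = 1.055e-34 * 3.652e+13 = 3.853e-21 J
Step 2: Theta_D = 3.853e-21 / 1.381e-23
Step 3: Theta_D = 279 K

279


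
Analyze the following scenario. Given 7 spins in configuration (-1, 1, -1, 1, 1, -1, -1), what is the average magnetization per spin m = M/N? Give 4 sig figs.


Step 1: Count up spins (+1): 3, down spins (-1): 4
Step 2: Total magnetization M = 3 - 4 = -1
Step 3: m = M/N = -1/7 = -0.1429

-0.1429


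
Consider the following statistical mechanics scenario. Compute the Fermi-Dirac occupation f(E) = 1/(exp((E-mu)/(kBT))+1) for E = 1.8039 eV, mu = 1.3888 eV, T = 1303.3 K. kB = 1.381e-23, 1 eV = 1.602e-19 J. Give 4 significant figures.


Step 1: (E - mu) = 1.8039 - 1.3888 = 0.4151 eV
Step 2: Convert: (E-mu)*eV = 6.65e-20 J
Step 3: x = (E-mu)*eV/(kB*T) = 3.695
Step 4: f = 1/(exp(3.695)+1) = 0.02425

0.02425


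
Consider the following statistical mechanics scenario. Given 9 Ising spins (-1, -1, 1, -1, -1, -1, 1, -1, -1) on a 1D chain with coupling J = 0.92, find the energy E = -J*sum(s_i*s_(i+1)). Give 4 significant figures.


Step 1: Nearest-neighbor products: 1, -1, -1, 1, 1, -1, -1, 1
Step 2: Sum of products = 0
Step 3: E = -0.92 * 0 = 0

0


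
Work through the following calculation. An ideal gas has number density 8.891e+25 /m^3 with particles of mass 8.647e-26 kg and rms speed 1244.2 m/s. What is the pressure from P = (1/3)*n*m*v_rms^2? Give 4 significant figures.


Step 1: v_rms^2 = 1244.2^2 = 1.548e+06
Step 2: n*m = 8.891e+25*8.647e-26 = 7.688
Step 3: P = (1/3)*7.688*1.548e+06 = 3.967e+06 Pa

3.967e+06


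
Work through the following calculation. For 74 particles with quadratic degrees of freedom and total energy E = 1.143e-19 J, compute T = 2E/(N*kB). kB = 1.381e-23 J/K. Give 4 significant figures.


Step 1: Numerator = 2*E = 2*1.143e-19 = 2.286e-19 J
Step 2: Denominator = N*kB = 74*1.381e-23 = 1.022e-21
Step 3: T = 2.286e-19 / 1.022e-21 = 223.7 K

223.7


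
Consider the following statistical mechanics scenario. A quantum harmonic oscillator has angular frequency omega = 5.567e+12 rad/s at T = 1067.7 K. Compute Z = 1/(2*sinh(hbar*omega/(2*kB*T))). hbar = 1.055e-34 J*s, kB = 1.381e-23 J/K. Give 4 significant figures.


Step 1: Compute x = hbar*omega/(kB*T) = 1.055e-34*5.567e+12/(1.381e-23*1067.7) = 0.03983
Step 2: x/2 = 0.01992
Step 3: sinh(x/2) = 0.01992
Step 4: Z = 1/(2*0.01992) = 25.1

25.1


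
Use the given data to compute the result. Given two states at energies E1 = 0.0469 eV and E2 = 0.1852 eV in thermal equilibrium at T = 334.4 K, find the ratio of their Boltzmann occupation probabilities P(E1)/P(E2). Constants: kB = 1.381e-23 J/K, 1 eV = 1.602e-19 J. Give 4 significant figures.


Step 1: Compute energy difference dE = E1 - E2 = 0.0469 - 0.1852 = -0.1383 eV
Step 2: Convert to Joules: dE_J = -0.1383 * 1.602e-19 = -2.216e-20 J
Step 3: Compute exponent = -dE_J / (kB * T) = -(-2.216e-20) / (1.381e-23 * 334.4) = 4.798
Step 4: P(E1)/P(E2) = exp(4.798) = 121.2

121.2


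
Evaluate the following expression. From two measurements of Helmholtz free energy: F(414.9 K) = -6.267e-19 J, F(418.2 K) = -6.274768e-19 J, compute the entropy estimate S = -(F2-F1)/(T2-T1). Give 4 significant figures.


Step 1: dF = F2 - F1 = -6.274768e-19 - (-6.267e-19) = -7.768e-22 J
Step 2: dT = T2 - T1 = 418.2 - 414.9 = 3.3 K
Step 3: S = -dF/dT = -(-7.768e-22)/3.3 = 2.354e-22 J/K

2.354e-22


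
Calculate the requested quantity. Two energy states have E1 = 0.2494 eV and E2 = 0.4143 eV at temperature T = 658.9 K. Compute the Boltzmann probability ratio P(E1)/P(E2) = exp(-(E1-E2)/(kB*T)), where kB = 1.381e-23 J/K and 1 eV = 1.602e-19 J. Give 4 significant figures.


Step 1: Compute energy difference dE = E1 - E2 = 0.2494 - 0.4143 = -0.1649 eV
Step 2: Convert to Joules: dE_J = -0.1649 * 1.602e-19 = -2.642e-20 J
Step 3: Compute exponent = -dE_J / (kB * T) = -(-2.642e-20) / (1.381e-23 * 658.9) = 2.903
Step 4: P(E1)/P(E2) = exp(2.903) = 18.23

18.23


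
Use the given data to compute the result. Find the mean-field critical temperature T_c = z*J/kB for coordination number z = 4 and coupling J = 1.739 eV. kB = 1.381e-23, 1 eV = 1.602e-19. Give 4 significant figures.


Step 1: z*J = 4*1.739 = 6.956 eV
Step 2: Convert to Joules: 6.956*1.602e-19 = 1.114e-18 J
Step 3: T_c = 1.114e-18 / 1.381e-23 = 8.069e+04 K

8.069e+04


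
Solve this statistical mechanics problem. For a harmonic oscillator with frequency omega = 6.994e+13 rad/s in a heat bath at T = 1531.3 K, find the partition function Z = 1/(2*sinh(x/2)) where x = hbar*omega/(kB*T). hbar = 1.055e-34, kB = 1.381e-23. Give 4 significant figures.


Step 1: Compute x = hbar*omega/(kB*T) = 1.055e-34*6.994e+13/(1.381e-23*1531.3) = 0.3489
Step 2: x/2 = 0.1745
Step 3: sinh(x/2) = 0.1753
Step 4: Z = 1/(2*0.1753) = 2.852

2.852


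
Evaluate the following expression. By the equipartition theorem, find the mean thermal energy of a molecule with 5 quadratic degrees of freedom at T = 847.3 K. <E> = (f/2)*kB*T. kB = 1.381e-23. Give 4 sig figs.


Step 1: f/2 = 5/2 = 2.5
Step 2: kB*T = 1.381e-23 * 847.3 = 1.17e-20
Step 3: <E> = 2.5 * 1.17e-20 = 2.925e-20 J

2.925e-20


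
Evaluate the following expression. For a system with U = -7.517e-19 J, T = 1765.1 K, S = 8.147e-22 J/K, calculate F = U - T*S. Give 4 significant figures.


Step 1: T*S = 1765.1 * 8.147e-22 = 1.438e-18 J
Step 2: F = U - T*S = -7.517e-19 - 1.438e-18
Step 3: F = -2.19e-18 J

-2.19e-18


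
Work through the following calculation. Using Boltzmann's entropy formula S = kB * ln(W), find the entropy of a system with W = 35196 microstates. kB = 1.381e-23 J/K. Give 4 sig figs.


Step 1: ln(W) = ln(35196) = 10.47
Step 2: S = kB * ln(W) = 1.381e-23 * 10.47
Step 3: S = 1.446e-22 J/K

1.446e-22


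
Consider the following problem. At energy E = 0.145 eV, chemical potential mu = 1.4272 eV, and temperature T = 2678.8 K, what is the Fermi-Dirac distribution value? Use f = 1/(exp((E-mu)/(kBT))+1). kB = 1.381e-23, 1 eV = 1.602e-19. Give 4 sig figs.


Step 1: (E - mu) = 0.145 - 1.4272 = -1.282 eV
Step 2: Convert: (E-mu)*eV = -2.054e-19 J
Step 3: x = (E-mu)*eV/(kB*T) = -5.552
Step 4: f = 1/(exp(-5.552)+1) = 0.9961

0.9961


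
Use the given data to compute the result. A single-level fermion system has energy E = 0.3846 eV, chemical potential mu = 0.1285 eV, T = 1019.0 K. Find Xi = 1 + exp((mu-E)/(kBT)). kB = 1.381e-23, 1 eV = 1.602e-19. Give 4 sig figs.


Step 1: (mu - E) = 0.1285 - 0.3846 = -0.2561 eV
Step 2: x = (mu-E)*eV/(kB*T) = -0.2561*1.602e-19/(1.381e-23*1019.0) = -2.915
Step 3: exp(x) = 0.05418
Step 4: Xi = 1 + 0.05418 = 1.054

1.054


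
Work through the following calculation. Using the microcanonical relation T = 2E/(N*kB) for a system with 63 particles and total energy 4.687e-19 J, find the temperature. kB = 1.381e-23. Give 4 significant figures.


Step 1: Numerator = 2*E = 2*4.687e-19 = 9.374e-19 J
Step 2: Denominator = N*kB = 63*1.381e-23 = 8.7e-22
Step 3: T = 9.374e-19 / 8.7e-22 = 1077 K

1077


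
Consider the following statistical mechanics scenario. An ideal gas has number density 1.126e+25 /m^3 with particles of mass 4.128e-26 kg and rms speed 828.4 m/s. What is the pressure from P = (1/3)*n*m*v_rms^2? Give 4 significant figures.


Step 1: v_rms^2 = 828.4^2 = 6.862e+05
Step 2: n*m = 1.126e+25*4.128e-26 = 0.4648
Step 3: P = (1/3)*0.4648*6.862e+05 = 1.063e+05 Pa

1.063e+05


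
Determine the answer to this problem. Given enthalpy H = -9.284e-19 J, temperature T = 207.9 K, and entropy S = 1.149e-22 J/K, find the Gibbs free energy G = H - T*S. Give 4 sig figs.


Step 1: T*S = 207.9 * 1.149e-22 = 2.389e-20 J
Step 2: G = H - T*S = -9.284e-19 - 2.389e-20
Step 3: G = -9.523e-19 J

-9.523e-19
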